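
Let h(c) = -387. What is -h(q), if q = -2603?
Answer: 387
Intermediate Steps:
-h(q) = -1*(-387) = 387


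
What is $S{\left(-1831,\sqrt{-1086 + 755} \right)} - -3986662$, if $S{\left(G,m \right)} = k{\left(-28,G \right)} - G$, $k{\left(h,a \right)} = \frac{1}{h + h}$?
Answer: $\frac{223355607}{56} \approx 3.9885 \cdot 10^{6}$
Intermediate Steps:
$k{\left(h,a \right)} = \frac{1}{2 h}$
$S{\left(G,m \right)} = - \frac{1}{56} - G$ ($S{\left(G,m \right)} = \frac{1}{2 \left(-28\right)} - G = \frac{1}{2} \left(- \frac{1}{28}\right) - G = - \frac{1}{56} - G$)
$S{\left(-1831,\sqrt{-1086 + 755} \right)} - -3986662 = \left(- \frac{1}{56} - -1831\right) - -3986662 = \left(- \frac{1}{56} + 1831\right) + 3986662 = \frac{102535}{56} + 3986662 = \frac{223355607}{56}$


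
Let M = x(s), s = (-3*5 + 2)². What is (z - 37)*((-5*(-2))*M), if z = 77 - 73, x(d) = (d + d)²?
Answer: -37700520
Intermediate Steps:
s = 169 (s = (-15 + 2)² = (-13)² = 169)
x(d) = 4*d² (x(d) = (2*d)² = 4*d²)
z = 4
M = 114244 (M = 4*169² = 4*28561 = 114244)
(z - 37)*((-5*(-2))*M) = (4 - 37)*(-5*(-2)*114244) = -330*114244 = -33*1142440 = -37700520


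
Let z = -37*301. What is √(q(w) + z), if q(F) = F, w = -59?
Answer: 6*I*√311 ≈ 105.81*I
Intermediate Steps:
z = -11137
√(q(w) + z) = √(-59 - 11137) = √(-11196) = 6*I*√311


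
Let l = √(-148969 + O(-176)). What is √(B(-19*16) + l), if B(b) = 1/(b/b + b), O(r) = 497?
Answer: √(-303 + 183618*I*√37118)/303 ≈ 13.88 + 13.88*I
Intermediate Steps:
l = 2*I*√37118 (l = √(-148969 + 497) = √(-148472) = 2*I*√37118 ≈ 385.32*I)
B(b) = 1/(1 + b)
√(B(-19*16) + l) = √(1/(1 - 19*16) + 2*I*√37118) = √(1/(1 - 304) + 2*I*√37118) = √(1/(-303) + 2*I*√37118) = √(-1/303 + 2*I*√37118)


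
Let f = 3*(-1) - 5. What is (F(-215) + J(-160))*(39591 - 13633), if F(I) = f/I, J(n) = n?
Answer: -892747536/215 ≈ -4.1523e+6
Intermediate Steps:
f = -8 (f = -3 - 5 = -8)
F(I) = -8/I
(F(-215) + J(-160))*(39591 - 13633) = (-8/(-215) - 160)*(39591 - 13633) = (-8*(-1/215) - 160)*25958 = (8/215 - 160)*25958 = -34392/215*25958 = -892747536/215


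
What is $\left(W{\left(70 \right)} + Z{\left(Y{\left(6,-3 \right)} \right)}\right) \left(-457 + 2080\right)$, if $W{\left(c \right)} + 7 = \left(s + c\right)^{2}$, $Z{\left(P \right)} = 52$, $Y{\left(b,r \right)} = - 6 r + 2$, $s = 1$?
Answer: $8254578$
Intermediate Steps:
$Y{\left(b,r \right)} = 2 - 6 r$
$W{\left(c \right)} = -7 + \left(1 + c\right)^{2}$
$\left(W{\left(70 \right)} + Z{\left(Y{\left(6,-3 \right)} \right)}\right) \left(-457 + 2080\right) = \left(\left(-7 + \left(1 + 70\right)^{2}\right) + 52\right) \left(-457 + 2080\right) = \left(\left(-7 + 71^{2}\right) + 52\right) 1623 = \left(\left(-7 + 5041\right) + 52\right) 1623 = \left(5034 + 52\right) 1623 = 5086 \cdot 1623 = 8254578$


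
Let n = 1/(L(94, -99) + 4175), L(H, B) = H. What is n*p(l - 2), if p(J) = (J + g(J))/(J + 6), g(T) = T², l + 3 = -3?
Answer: -28/4269 ≈ -0.0065589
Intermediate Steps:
l = -6 (l = -3 - 3 = -6)
p(J) = (J + J²)/(6 + J) (p(J) = (J + J²)/(J + 6) = (J + J²)/(6 + J))
n = 1/4269 (n = 1/(94 + 4175) = 1/4269 ≈ 0.00023425)
n*p(l - 2) = ((-6 - 2)*(1 + (-6 - 2))/(6 + (-6 - 2)))/4269 = (-8*(1 - 8)/(6 - 8))/4269 = (-8*(-7)/(-2))/4269 = (-8*(-½)*(-7))/4269 = (1/4269)*(-28) = -28/4269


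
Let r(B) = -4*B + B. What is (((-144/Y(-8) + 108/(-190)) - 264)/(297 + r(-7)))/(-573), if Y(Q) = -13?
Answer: 52177/37505715 ≈ 0.0013912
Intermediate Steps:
r(B) = -3*B
(((-144/Y(-8) + 108/(-190)) - 264)/(297 + r(-7)))/(-573) = (((-144/(-13) + 108/(-190)) - 264)/(297 - 3*(-7)))/(-573) = (((-144*(-1/13) + 108*(-1/190)) - 264)/(297 + 21))*(-1/573) = (((144/13 - 54/95) - 264)/318)*(-1/573) = ((12978/1235 - 264)*(1/318))*(-1/573) = -313062/1235*1/318*(-1/573) = -52177/65455*(-1/573) = 52177/37505715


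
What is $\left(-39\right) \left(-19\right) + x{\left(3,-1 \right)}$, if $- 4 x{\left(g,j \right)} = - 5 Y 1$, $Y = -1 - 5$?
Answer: $\frac{1467}{2} \approx 733.5$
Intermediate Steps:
$Y = -6$ ($Y = -1 - 5 = -6$)
$x{\left(g,j \right)} = - \frac{15}{2}$ ($x{\left(g,j \right)} = - \frac{\left(-5\right) \left(-6\right) 1}{4} = - \frac{30 \cdot 1}{4} = \left(- \frac{1}{4}\right) 30 = - \frac{15}{2}$)
$\left(-39\right) \left(-19\right) + x{\left(3,-1 \right)} = \left(-39\right) \left(-19\right) - \frac{15}{2} = 741 - \frac{15}{2} = \frac{1467}{2}$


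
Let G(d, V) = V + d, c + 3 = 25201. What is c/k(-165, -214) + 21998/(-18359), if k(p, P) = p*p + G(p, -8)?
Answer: -66239907/248323834 ≈ -0.26675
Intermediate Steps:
c = 25198 (c = -3 + 25201 = 25198)
k(p, P) = -8 + p + p² (k(p, P) = p*p + (-8 + p) = p² + (-8 + p) = -8 + p + p²)
c/k(-165, -214) + 21998/(-18359) = 25198/(-8 - 165 + (-165)²) + 21998/(-18359) = 25198/(-8 - 165 + 27225) + 21998*(-1/18359) = 25198/27052 - 21998/18359 = 25198*(1/27052) - 21998/18359 = 12599/13526 - 21998/18359 = -66239907/248323834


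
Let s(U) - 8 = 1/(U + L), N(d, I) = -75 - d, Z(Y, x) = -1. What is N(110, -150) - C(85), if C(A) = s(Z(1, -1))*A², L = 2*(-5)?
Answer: -630610/11 ≈ -57328.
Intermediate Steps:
L = -10
s(U) = 8 + 1/(-10 + U) (s(U) = 8 + 1/(U - 10) = 8 + 1/(-10 + U))
C(A) = 87*A²/11 (C(A) = ((-79 + 8*(-1))/(-10 - 1))*A² = ((-79 - 8)/(-11))*A² = (-1/11*(-87))*A² = 87*A²/11)
N(110, -150) - C(85) = (-75 - 1*110) - 87*85²/11 = (-75 - 110) - 87*7225/11 = -185 - 1*628575/11 = -185 - 628575/11 = -630610/11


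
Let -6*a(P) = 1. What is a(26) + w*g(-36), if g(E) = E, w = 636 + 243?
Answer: -189865/6 ≈ -31644.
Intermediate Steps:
w = 879
a(P) = -⅙ (a(P) = -⅙*1 = -⅙)
a(26) + w*g(-36) = -⅙ + 879*(-36) = -⅙ - 31644 = -189865/6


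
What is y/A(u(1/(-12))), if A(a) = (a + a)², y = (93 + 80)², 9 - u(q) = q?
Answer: 1077444/11881 ≈ 90.686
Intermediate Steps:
u(q) = 9 - q
y = 29929 (y = 173² = 29929)
A(a) = 4*a² (A(a) = (2*a)² = 4*a²)
y/A(u(1/(-12))) = 29929/((4*(9 - 1/(-12))²)) = 29929/((4*(9 - 1*(-1/12))²)) = 29929/((4*(9 + 1/12)²)) = 29929/((4*(109/12)²)) = 29929/((4*(11881/144))) = 29929/(11881/36) = 29929*(36/11881) = 1077444/11881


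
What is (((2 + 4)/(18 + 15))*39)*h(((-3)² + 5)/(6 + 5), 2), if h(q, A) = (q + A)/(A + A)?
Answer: 702/121 ≈ 5.8017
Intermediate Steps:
h(q, A) = (A + q)/(2*A) (h(q, A) = (A + q)/((2*A)) = (A + q)*(1/(2*A)) = (A + q)/(2*A))
(((2 + 4)/(18 + 15))*39)*h(((-3)² + 5)/(6 + 5), 2) = (((2 + 4)/(18 + 15))*39)*((½)*(2 + ((-3)² + 5)/(6 + 5))/2) = ((6/33)*39)*((½)*(½)*(2 + (9 + 5)/11)) = ((6*(1/33))*39)*((½)*(½)*(2 + 14*(1/11))) = ((2/11)*39)*((½)*(½)*(2 + 14/11)) = 78*((½)*(½)*(36/11))/11 = (78/11)*(9/11) = 702/121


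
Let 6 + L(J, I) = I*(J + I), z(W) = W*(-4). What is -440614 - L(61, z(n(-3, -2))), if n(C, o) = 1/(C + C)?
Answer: -3965842/9 ≈ -4.4065e+5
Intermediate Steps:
n(C, o) = 1/(2*C)
z(W) = -4*W
L(J, I) = -6 + I*(I + J) (L(J, I) = -6 + I*(J + I) = -6 + I*(I + J))
-440614 - L(61, z(n(-3, -2))) = -440614 - (-6 + (-2/(-3))² - 2/(-3)*61) = -440614 - (-6 + (-2*(-1)/3)² - 2*(-1)/3*61) = -440614 - (-6 + (-4*(-⅙))² - 4*(-⅙)*61) = -440614 - (-6 + (⅔)² + (⅔)*61) = -440614 - (-6 + 4/9 + 122/3) = -440614 - 1*316/9 = -440614 - 316/9 = -3965842/9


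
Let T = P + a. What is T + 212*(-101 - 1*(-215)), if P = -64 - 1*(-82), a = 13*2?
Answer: 24212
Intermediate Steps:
a = 26
P = 18 (P = -64 + 82 = 18)
T = 44 (T = 18 + 26 = 44)
T + 212*(-101 - 1*(-215)) = 44 + 212*(-101 - 1*(-215)) = 44 + 212*(-101 + 215) = 44 + 212*114 = 44 + 24168 = 24212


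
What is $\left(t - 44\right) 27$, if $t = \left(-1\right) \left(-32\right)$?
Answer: $-324$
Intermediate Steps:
$t = 32$
$\left(t - 44\right) 27 = \left(32 - 44\right) 27 = \left(-12\right) 27 = -324$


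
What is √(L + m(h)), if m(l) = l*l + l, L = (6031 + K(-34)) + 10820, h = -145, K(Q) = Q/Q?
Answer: 2*√9433 ≈ 194.25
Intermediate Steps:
K(Q) = 1
L = 16852 (L = (6031 + 1) + 10820 = 6032 + 10820 = 16852)
m(l) = l + l² (m(l) = l² + l = l + l²)
√(L + m(h)) = √(16852 - 145*(1 - 145)) = √(16852 - 145*(-144)) = √(16852 + 20880) = √37732 = 2*√9433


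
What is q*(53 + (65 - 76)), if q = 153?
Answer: 6426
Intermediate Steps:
q*(53 + (65 - 76)) = 153*(53 + (65 - 76)) = 153*(53 - 11) = 153*42 = 6426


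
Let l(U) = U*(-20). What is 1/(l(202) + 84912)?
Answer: 1/80872 ≈ 1.2365e-5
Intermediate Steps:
l(U) = -20*U
1/(l(202) + 84912) = 1/(-20*202 + 84912) = 1/(-4040 + 84912) = 1/80872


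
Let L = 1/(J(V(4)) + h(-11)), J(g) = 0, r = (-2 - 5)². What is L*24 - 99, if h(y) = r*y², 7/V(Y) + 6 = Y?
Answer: -586947/5929 ≈ -98.996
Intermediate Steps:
r = 49 (r = (-7)² = 49)
V(Y) = 7/(-6 + Y)
h(y) = 49*y²
L = 1/5929 (L = 1/(0 + 49*(-11)²) = 1/(0 + 49*121) = 1/(0 + 5929) = 1/5929 ≈ 0.00016866)
L*24 - 99 = (1/5929)*24 - 99 = 24/5929 - 99 = -586947/5929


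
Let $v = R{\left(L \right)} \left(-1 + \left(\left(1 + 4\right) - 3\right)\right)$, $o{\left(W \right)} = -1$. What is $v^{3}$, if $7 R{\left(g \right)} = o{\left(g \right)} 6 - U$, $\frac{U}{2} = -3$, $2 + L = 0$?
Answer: $0$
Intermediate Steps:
$L = -2$ ($L = -2 + 0 = -2$)
$U = -6$ ($U = 2 \left(-3\right) = -6$)
$R{\left(g \right)} = 0$ ($R{\left(g \right)} = \frac{\left(-1\right) 6 - -6}{7} = \frac{-6 + 6}{7} = \frac{1}{7} \cdot 0 = 0$)
$v = 0$ ($v = 0 \left(-1 + \left(\left(1 + 4\right) - 3\right)\right) = 0 \left(-1 + \left(5 - 3\right)\right) = 0 \left(-1 + 2\right) = 0 \cdot 1 = 0$)
$v^{3} = 0^{3} = 0$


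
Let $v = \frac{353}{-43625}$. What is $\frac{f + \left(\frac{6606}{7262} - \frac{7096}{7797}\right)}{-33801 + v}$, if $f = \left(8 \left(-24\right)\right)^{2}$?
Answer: $- \frac{45529373622935875}{41746385201243046} \approx -1.0906$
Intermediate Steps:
$v = - \frac{353}{43625}$ ($v = 353 \left(- \frac{1}{43625}\right) = - \frac{353}{43625} \approx -0.0080917$)
$f = 36864$ ($f = \left(-192\right)^{2} = 36864$)
$\frac{f + \left(\frac{6606}{7262} - \frac{7096}{7797}\right)}{-33801 + v} = \frac{36864 + \left(\frac{6606}{7262} - \frac{7096}{7797}\right)}{-33801 - \frac{353}{43625}} = \frac{36864 + \left(6606 \cdot \frac{1}{7262} - \frac{7096}{7797}\right)}{- \frac{1474568978}{43625}} = \left(36864 + \left(\frac{3303}{3631} - \frac{7096}{7797}\right)\right) \left(- \frac{43625}{1474568978}\right) = \left(36864 - \frac{12085}{28310907}\right) \left(- \frac{43625}{1474568978}\right) = \frac{1043653263563}{28310907} \left(- \frac{43625}{1474568978}\right) = - \frac{45529373622935875}{41746385201243046}$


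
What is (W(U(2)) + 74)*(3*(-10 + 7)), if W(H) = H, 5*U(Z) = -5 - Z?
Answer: -3267/5 ≈ -653.40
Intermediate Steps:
U(Z) = -1 - Z/5 (U(Z) = (-5 - Z)/5 = -1 - Z/5)
(W(U(2)) + 74)*(3*(-10 + 7)) = ((-1 - 1/5*2) + 74)*(3*(-10 + 7)) = ((-1 - 2/5) + 74)*(3*(-3)) = (-7/5 + 74)*(-9) = (363/5)*(-9) = -3267/5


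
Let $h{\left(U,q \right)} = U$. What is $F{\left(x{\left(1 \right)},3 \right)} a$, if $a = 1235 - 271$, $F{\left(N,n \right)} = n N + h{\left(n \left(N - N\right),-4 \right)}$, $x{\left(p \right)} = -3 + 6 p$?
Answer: $8676$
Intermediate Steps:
$F{\left(N,n \right)} = N n$ ($F{\left(N,n \right)} = n N + n \left(N - N\right) = N n + n 0 = N n + 0 = N n$)
$a = 964$
$F{\left(x{\left(1 \right)},3 \right)} a = \left(-3 + 6 \cdot 1\right) 3 \cdot 964 = \left(-3 + 6\right) 3 \cdot 964 = 3 \cdot 3 \cdot 964 = 9 \cdot 964 = 8676$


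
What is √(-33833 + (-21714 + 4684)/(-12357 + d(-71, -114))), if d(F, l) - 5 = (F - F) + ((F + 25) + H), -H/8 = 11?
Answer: 2*I*√329647418418/6243 ≈ 183.93*I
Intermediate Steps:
H = -88 (H = -8*11 = -88)
d(F, l) = -58 + F (d(F, l) = 5 + ((F - F) + ((F + 25) - 88)) = 5 + (0 + ((25 + F) - 88)) = 5 + (0 + (-63 + F)) = 5 + (-63 + F) = -58 + F)
√(-33833 + (-21714 + 4684)/(-12357 + d(-71, -114))) = √(-33833 + (-21714 + 4684)/(-12357 + (-58 - 71))) = √(-33833 - 17030/(-12357 - 129)) = √(-33833 - 17030/(-12486)) = √(-33833 - 17030*(-1/12486)) = √(-33833 + 8515/6243) = √(-211210904/6243) = 2*I*√329647418418/6243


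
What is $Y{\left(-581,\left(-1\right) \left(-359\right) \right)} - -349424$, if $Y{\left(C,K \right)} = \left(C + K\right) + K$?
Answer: $349561$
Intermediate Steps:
$Y{\left(C,K \right)} = C + 2 K$
$Y{\left(-581,\left(-1\right) \left(-359\right) \right)} - -349424 = \left(-581 + 2 \left(\left(-1\right) \left(-359\right)\right)\right) - -349424 = \left(-581 + 2 \cdot 359\right) + 349424 = \left(-581 + 718\right) + 349424 = 137 + 349424 = 349561$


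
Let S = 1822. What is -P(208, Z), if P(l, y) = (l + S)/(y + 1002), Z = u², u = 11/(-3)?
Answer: -18270/9139 ≈ -1.9991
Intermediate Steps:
u = -11/3 (u = 11*(-⅓) = -11/3 ≈ -3.6667)
Z = 121/9 (Z = (-11/3)² = 121/9 ≈ 13.444)
P(l, y) = (1822 + l)/(1002 + y) (P(l, y) = (l + 1822)/(y + 1002) = (1822 + l)/(1002 + y))
-P(208, Z) = -(1822 + 208)/(1002 + 121/9) = -2030/9139/9 = -9*2030/9139 = -1*18270/9139 = -18270/9139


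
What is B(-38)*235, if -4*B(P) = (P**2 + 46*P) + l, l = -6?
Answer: 36425/2 ≈ 18213.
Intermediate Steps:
B(P) = 3/2 - 23*P/2 - P**2/4 (B(P) = -((P**2 + 46*P) - 6)/4 = -(-6 + P**2 + 46*P)/4 = 3/2 - 23*P/2 - P**2/4)
B(-38)*235 = (3/2 - 23/2*(-38) - 1/4*(-38)**2)*235 = (3/2 + 437 - 1/4*1444)*235 = (3/2 + 437 - 361)*235 = (155/2)*235 = 36425/2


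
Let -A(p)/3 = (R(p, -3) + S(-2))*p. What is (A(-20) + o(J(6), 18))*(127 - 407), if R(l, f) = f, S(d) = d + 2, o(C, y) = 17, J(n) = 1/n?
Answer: 45640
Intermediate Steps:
S(d) = 2 + d
A(p) = 9*p (A(p) = -3*(-3 + (2 - 2))*p = -3*(-3 + 0)*p = -(-9)*p = 9*p)
(A(-20) + o(J(6), 18))*(127 - 407) = (9*(-20) + 17)*(127 - 407) = (-180 + 17)*(-280) = -163*(-280) = 45640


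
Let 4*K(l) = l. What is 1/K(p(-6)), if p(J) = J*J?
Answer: ⅑ ≈ 0.11111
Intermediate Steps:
p(J) = J²
K(l) = l/4
1/K(p(-6)) = 1/((¼)*(-6)²) = 1/((¼)*36) = 1/9 = ⅑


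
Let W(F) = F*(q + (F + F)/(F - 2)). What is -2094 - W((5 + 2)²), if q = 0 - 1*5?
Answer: -91705/47 ≈ -1951.2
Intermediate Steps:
q = -5 (q = 0 - 5 = -5)
W(F) = F*(-5 + 2*F/(-2 + F)) (W(F) = F*(-5 + (F + F)/(F - 2)) = F*(-5 + (2*F)/(-2 + F)) = F*(-5 + 2*F/(-2 + F)))
-2094 - W((5 + 2)²) = -2094 - (5 + 2)²*(10 - 3*(5 + 2)²)/(-2 + (5 + 2)²) = -2094 - 7²*(10 - 3*7²)/(-2 + 7²) = -2094 - 49*(10 - 3*49)/(-2 + 49) = -2094 - 49*(10 - 147)/47 = -2094 - 49*(-137)/47 = -2094 - 1*(-6713/47) = -2094 + 6713/47 = -91705/47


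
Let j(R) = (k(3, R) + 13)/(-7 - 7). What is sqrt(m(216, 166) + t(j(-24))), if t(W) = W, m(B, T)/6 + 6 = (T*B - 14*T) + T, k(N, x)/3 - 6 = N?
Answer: 2*sqrt(2476327)/7 ≈ 449.61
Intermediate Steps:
k(N, x) = 18 + 3*N
j(R) = -20/7 (j(R) = ((18 + 3*3) + 13)/(-7 - 7) = ((18 + 9) + 13)/(-14) = (27 + 13)*(-1/14) = 40*(-1/14) = -20/7)
m(B, T) = -36 - 78*T + 6*B*T (m(B, T) = -36 + 6*((T*B - 14*T) + T) = -36 + 6*((B*T - 14*T) + T) = -36 + 6*((-14*T + B*T) + T) = -36 + 6*(-13*T + B*T) = -36 + (-78*T + 6*B*T) = -36 - 78*T + 6*B*T)
sqrt(m(216, 166) + t(j(-24))) = sqrt((-36 - 78*166 + 6*216*166) - 20/7) = sqrt((-36 - 12948 + 215136) - 20/7) = sqrt(202152 - 20/7) = sqrt(1415044/7) = 2*sqrt(2476327)/7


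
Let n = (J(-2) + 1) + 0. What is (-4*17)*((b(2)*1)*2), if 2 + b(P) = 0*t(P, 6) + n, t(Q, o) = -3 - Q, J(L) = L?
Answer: 408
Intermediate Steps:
n = -1 (n = (-2 + 1) + 0 = -1 + 0 = -1)
b(P) = -3 (b(P) = -2 + (0*(-3 - P) - 1) = -2 + (0 - 1) = -2 - 1 = -3)
(-4*17)*((b(2)*1)*2) = (-4*17)*(-3*1*2) = -(-204)*2 = -68*(-6) = 408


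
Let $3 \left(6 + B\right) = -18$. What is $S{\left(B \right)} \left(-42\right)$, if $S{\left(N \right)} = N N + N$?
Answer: $-5544$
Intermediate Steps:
$B = -12$ ($B = -6 + \frac{1}{3} \left(-18\right) = -6 - 6 = -12$)
$S{\left(N \right)} = N + N^{2}$ ($S{\left(N \right)} = N^{2} + N = N + N^{2}$)
$S{\left(B \right)} \left(-42\right) = - 12 \left(1 - 12\right) \left(-42\right) = \left(-12\right) \left(-11\right) \left(-42\right) = 132 \left(-42\right) = -5544$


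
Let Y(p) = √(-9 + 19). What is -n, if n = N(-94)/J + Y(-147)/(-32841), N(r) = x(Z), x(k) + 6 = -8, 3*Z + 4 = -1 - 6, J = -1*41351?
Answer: -14/41351 + √10/32841 ≈ -0.00024227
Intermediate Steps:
Y(p) = √10
J = -41351
Z = -11/3 (Z = -4/3 + (-1 - 6)/3 = -4/3 + (⅓)*(-7) = -4/3 - 7/3 = -11/3 ≈ -3.6667)
x(k) = -14 (x(k) = -6 - 8 = -14)
N(r) = -14
n = 14/41351 - √10/32841 (n = -14/(-41351) + √10/(-32841) = -14*(-1/41351) + √10*(-1/32841) = 14/41351 - √10/32841 ≈ 0.00024227)
-n = -(14/41351 - √10/32841) = -14/41351 + √10/32841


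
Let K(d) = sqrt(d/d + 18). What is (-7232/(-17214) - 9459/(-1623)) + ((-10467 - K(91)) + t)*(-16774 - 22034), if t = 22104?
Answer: -2102864832047225/4656387 + 38808*sqrt(19) ≈ -4.5144e+8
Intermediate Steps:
K(d) = sqrt(19) (K(d) = sqrt(1 + 18) = sqrt(19))
(-7232/(-17214) - 9459/(-1623)) + ((-10467 - K(91)) + t)*(-16774 - 22034) = (-7232/(-17214) - 9459/(-1623)) + ((-10467 - sqrt(19)) + 22104)*(-16774 - 22034) = (-7232*(-1/17214) - 9459*(-1/1623)) + (11637 - sqrt(19))*(-38808) = (3616/8607 + 3153/541) + (-451608696 + 38808*sqrt(19)) = 29094127/4656387 + (-451608696 + 38808*sqrt(19)) = -2102864832047225/4656387 + 38808*sqrt(19)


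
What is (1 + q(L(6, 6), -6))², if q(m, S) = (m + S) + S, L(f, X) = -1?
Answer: 144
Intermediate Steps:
q(m, S) = m + 2*S (q(m, S) = (S + m) + S = m + 2*S)
(1 + q(L(6, 6), -6))² = (1 + (-1 + 2*(-6)))² = (1 + (-1 - 12))² = (1 - 13)² = (-12)² = 144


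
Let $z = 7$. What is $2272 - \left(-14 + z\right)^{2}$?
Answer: $2223$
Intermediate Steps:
$2272 - \left(-14 + z\right)^{2} = 2272 - \left(-14 + 7\right)^{2} = 2272 - \left(-7\right)^{2} = 2272 - 49 = 2223$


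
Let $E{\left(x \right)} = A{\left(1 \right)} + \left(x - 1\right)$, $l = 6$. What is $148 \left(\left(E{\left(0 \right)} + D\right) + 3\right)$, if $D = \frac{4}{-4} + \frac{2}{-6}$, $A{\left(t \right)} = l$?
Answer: $\frac{2960}{3} \approx 986.67$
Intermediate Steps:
$A{\left(t \right)} = 6$
$E{\left(x \right)} = 5 + x$ ($E{\left(x \right)} = 6 + \left(x - 1\right) = 6 + \left(-1 + x\right) = 5 + x$)
$D = - \frac{4}{3}$ ($D = 4 \left(- \frac{1}{4}\right) + 2 \left(- \frac{1}{6}\right) = -1 - \frac{1}{3} = - \frac{4}{3} \approx -1.3333$)
$148 \left(\left(E{\left(0 \right)} + D\right) + 3\right) = 148 \left(\left(\left(5 + 0\right) - \frac{4}{3}\right) + 3\right) = 148 \left(\left(5 - \frac{4}{3}\right) + 3\right) = 148 \left(\frac{11}{3} + 3\right) = 148 \cdot \frac{20}{3} = \frac{2960}{3}$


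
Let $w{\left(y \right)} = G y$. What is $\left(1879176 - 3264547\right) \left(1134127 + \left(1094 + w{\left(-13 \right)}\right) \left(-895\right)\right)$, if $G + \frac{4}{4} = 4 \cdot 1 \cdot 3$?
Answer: $-392035056322$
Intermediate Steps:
$G = 11$ ($G = -1 + 4 \cdot 1 \cdot 3 = -1 + 4 \cdot 3 = -1 + 12 = 11$)
$w{\left(y \right)} = 11 y$
$\left(1879176 - 3264547\right) \left(1134127 + \left(1094 + w{\left(-13 \right)}\right) \left(-895\right)\right) = \left(1879176 - 3264547\right) \left(1134127 + \left(1094 + 11 \left(-13\right)\right) \left(-895\right)\right) = - 1385371 \left(1134127 + \left(1094 - 143\right) \left(-895\right)\right) = - 1385371 \left(1134127 + 951 \left(-895\right)\right) = - 1385371 \left(1134127 - 851145\right) = \left(-1385371\right) 282982 = -392035056322$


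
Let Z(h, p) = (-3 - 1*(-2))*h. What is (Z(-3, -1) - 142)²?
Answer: 19321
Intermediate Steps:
Z(h, p) = -h (Z(h, p) = (-3 + 2)*h = -h)
(Z(-3, -1) - 142)² = (-1*(-3) - 142)² = (3 - 142)² = (-139)² = 19321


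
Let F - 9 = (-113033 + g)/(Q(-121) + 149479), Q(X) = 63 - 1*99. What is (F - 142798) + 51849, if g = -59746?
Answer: -13590519199/149443 ≈ -90941.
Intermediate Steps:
Q(X) = -36 (Q(X) = 63 - 99 = -36)
F = 1172208/149443 (F = 9 + (-113033 - 59746)/(-36 + 149479) = 9 - 172779/149443 = 1172208/149443 ≈ 7.8438)
(F - 142798) + 51849 = (1172208/149443 - 142798) + 51849 = -21338989306/149443 + 51849 = -13590519199/149443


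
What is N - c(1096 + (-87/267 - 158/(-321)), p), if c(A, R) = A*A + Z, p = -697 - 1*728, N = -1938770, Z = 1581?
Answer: -2564406206650240/816187761 ≈ -3.1419e+6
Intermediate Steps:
p = -1425 (p = -697 - 728 = -1425)
c(A, R) = 1581 + A² (c(A, R) = A*A + 1581 = A² + 1581 = 1581 + A²)
N - c(1096 + (-87/267 - 158/(-321)), p) = -1938770 - (1581 + (1096 + (-87/267 - 158/(-321)))²) = -1938770 - (1581 + (1096 + (-87*1/267 - 158*(-1/321)))²) = -1938770 - (1581 + (1096 + (-29/89 + 158/321))²) = -1938770 - (1581 + (1096 + 4753/28569)²) = -1938770 - (1581 + (31316377/28569)²) = -1938770 - (1581 + 980715468406129/816187761) = -1938770 - 1*982005861256270/816187761 = -1938770 - 982005861256270/816187761 = -2564406206650240/816187761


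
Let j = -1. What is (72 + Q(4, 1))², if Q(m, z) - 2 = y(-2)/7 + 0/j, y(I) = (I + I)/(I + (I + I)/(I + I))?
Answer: 272484/49 ≈ 5560.9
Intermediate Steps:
y(I) = 2*I/(1 + I) (y(I) = (2*I)/(I + (2*I)/((2*I))) = (2*I)/(I + (2*I)*(1/(2*I))) = (2*I)/(I + 1) = (2*I)/(1 + I) = 2*I/(1 + I))
Q(m, z) = 18/7 (Q(m, z) = 2 + ((2*(-2)/(1 - 2))/7 + 0/(-1)) = 2 + ((2*(-2)/(-1))*(⅐) + 0*(-1)) = 2 + ((2*(-2)*(-1))*(⅐) + 0) = 2 + (4*(⅐) + 0) = 2 + (4/7 + 0) = 2 + 4/7 = 18/7)
(72 + Q(4, 1))² = (72 + 18/7)² = (522/7)² = 272484/49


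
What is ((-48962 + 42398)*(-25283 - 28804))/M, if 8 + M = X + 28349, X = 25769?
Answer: 177513534/27055 ≈ 6561.2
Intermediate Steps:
M = 54110 (M = -8 + (25769 + 28349) = -8 + 54118 = 54110)
((-48962 + 42398)*(-25283 - 28804))/M = ((-48962 + 42398)*(-25283 - 28804))/54110 = -6564*(-54087)*(1/54110) = 355027068*(1/54110) = 177513534/27055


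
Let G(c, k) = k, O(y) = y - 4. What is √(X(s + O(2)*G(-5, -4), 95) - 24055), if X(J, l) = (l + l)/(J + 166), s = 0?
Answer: I*√182064030/87 ≈ 155.09*I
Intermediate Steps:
O(y) = -4 + y
X(J, l) = 2*l/(166 + J) (X(J, l) = (2*l)/(166 + J) = 2*l/(166 + J))
√(X(s + O(2)*G(-5, -4), 95) - 24055) = √(2*95/(166 + (0 + (-4 + 2)*(-4))) - 24055) = √(2*95/(166 + (0 - 2*(-4))) - 24055) = √(2*95/(166 + (0 + 8)) - 24055) = √(2*95/(166 + 8) - 24055) = √(2*95/174 - 24055) = √(2*95*(1/174) - 24055) = √(95/87 - 24055) = √(-2092690/87) = I*√182064030/87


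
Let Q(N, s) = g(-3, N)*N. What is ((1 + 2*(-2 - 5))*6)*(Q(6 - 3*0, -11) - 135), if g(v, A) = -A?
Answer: 13338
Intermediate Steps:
Q(N, s) = -N**2 (Q(N, s) = (-N)*N = -N**2)
((1 + 2*(-2 - 5))*6)*(Q(6 - 3*0, -11) - 135) = ((1 + 2*(-2 - 5))*6)*(-(6 - 3*0)**2 - 135) = ((1 + 2*(-7))*6)*(-(6 + 0)**2 - 135) = ((1 - 14)*6)*(-1*6**2 - 135) = (-13*6)*(-1*36 - 135) = -78*(-36 - 135) = -78*(-171) = 13338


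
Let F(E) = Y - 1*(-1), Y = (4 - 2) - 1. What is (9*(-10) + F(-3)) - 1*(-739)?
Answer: 651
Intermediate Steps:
Y = 1 (Y = 2 - 1 = 1)
F(E) = 2 (F(E) = 1 - 1*(-1) = 1 + 1 = 2)
(9*(-10) + F(-3)) - 1*(-739) = (9*(-10) + 2) - 1*(-739) = (-90 + 2) + 739 = -88 + 739 = 651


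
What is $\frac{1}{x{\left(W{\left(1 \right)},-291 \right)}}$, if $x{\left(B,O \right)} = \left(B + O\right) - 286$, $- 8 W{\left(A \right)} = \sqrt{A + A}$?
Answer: $- \frac{18464}{10653727} + \frac{4 \sqrt{2}}{10653727} \approx -0.0017326$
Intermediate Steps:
$W{\left(A \right)} = - \frac{\sqrt{2} \sqrt{A}}{8}$ ($W{\left(A \right)} = - \frac{\sqrt{A + A}}{8} = - \frac{\sqrt{2 A}}{8} = - \frac{\sqrt{2} \sqrt{A}}{8}$)
$x{\left(B,O \right)} = -286 + B + O$
$\frac{1}{x{\left(W{\left(1 \right)},-291 \right)}} = \frac{1}{-286 - \frac{\sqrt{2} \sqrt{1}}{8} - 291} = \frac{1}{-286 - \frac{1}{8} \sqrt{2} \cdot 1 - 291} = \frac{1}{-286 - \frac{\sqrt{2}}{8} - 291} = \frac{1}{-577 - \frac{\sqrt{2}}{8}}$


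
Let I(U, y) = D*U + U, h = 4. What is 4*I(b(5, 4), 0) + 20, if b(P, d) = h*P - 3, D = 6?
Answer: 496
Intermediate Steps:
b(P, d) = -3 + 4*P (b(P, d) = 4*P - 3 = -3 + 4*P)
I(U, y) = 7*U (I(U, y) = 6*U + U = 7*U)
4*I(b(5, 4), 0) + 20 = 4*(7*(-3 + 4*5)) + 20 = 4*(7*(-3 + 20)) + 20 = 4*(7*17) + 20 = 4*119 + 20 = 476 + 20 = 496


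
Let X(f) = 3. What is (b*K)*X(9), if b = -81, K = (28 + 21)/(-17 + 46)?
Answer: -11907/29 ≈ -410.59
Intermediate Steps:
K = 49/29 ≈ 1.6897
(b*K)*X(9) = -81*49/29*3 = -3969/29*3 = -11907/29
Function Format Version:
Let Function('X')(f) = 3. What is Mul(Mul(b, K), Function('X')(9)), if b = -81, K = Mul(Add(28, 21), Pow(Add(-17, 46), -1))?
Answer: Rational(-11907, 29) ≈ -410.59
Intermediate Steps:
K = Rational(49, 29) (K = Mul(49, Pow(29, -1)) = Mul(49, Rational(1, 29)) = Rational(49, 29) ≈ 1.6897)
Mul(Mul(b, K), Function('X')(9)) = Mul(Mul(-81, Rational(49, 29)), 3) = Mul(Rational(-3969, 29), 3) = Rational(-11907, 29)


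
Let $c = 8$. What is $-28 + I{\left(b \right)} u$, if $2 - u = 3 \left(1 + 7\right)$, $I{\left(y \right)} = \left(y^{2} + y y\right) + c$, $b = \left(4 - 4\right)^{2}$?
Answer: $-204$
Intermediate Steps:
$b = 0$ ($b = 0^{2} = 0$)
$I{\left(y \right)} = 8 + 2 y^{2}$ ($I{\left(y \right)} = \left(y^{2} + y y\right) + 8 = \left(y^{2} + y^{2}\right) + 8 = 2 y^{2} + 8 = 8 + 2 y^{2}$)
$u = -22$ ($u = 2 - 3 \left(1 + 7\right) = 2 - 3 \cdot 8 = 2 - 24 = -22$)
$-28 + I{\left(b \right)} u = -28 + \left(8 + 2 \cdot 0^{2}\right) \left(-22\right) = -28 + \left(8 + 2 \cdot 0\right) \left(-22\right) = -28 + \left(8 + 0\right) \left(-22\right) = -28 + 8 \left(-22\right) = -28 - 176 = -204$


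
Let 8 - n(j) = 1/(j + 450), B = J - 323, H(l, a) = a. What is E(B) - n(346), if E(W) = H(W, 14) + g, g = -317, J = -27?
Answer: -247555/796 ≈ -311.00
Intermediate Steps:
B = -350 (B = -27 - 323 = -350)
n(j) = 8 - 1/(450 + j) (n(j) = 8 - 1/(j + 450) = 8 - 1/(450 + j))
E(W) = -303 (E(W) = 14 - 317 = -303)
E(B) - n(346) = -303 - (3599 + 8*346)/(450 + 346) = -303 - (3599 + 2768)/796 = -303 - 6367/796 = -247555/796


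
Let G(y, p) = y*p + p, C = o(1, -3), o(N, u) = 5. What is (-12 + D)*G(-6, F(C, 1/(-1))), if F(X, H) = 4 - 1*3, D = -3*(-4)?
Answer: 0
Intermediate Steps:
C = 5
D = 12
F(X, H) = 1 (F(X, H) = 4 - 3 = 1)
G(y, p) = p + p*y (G(y, p) = p*y + p = p + p*y)
(-12 + D)*G(-6, F(C, 1/(-1))) = (-12 + 12)*(1*(1 - 6)) = 0*(1*(-5)) = 0*(-5) = 0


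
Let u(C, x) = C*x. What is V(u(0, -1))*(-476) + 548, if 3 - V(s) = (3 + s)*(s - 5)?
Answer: -8020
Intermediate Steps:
V(s) = 3 - (-5 + s)*(3 + s) (V(s) = 3 - (3 + s)*(s - 5) = 3 - (3 + s)*(-5 + s) = 3 - (-5 + s)*(3 + s))
V(u(0, -1))*(-476) + 548 = (18 - (0*(-1))**2 + 2*(0*(-1)))*(-476) + 548 = (18 - 1*0**2 + 2*0)*(-476) + 548 = (18 - 1*0 + 0)*(-476) + 548 = (18 + 0 + 0)*(-476) + 548 = 18*(-476) + 548 = -8568 + 548 = -8020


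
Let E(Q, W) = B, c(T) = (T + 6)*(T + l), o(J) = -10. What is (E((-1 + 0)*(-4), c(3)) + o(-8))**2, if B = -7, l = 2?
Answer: 289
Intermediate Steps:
c(T) = (2 + T)*(6 + T) (c(T) = (T + 6)*(T + 2) = (6 + T)*(2 + T) = (2 + T)*(6 + T))
E(Q, W) = -7
(E((-1 + 0)*(-4), c(3)) + o(-8))**2 = (-7 - 10)**2 = (-17)**2 = 289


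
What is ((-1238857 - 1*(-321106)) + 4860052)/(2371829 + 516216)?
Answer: 3942301/2888045 ≈ 1.3650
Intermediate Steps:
((-1238857 - 1*(-321106)) + 4860052)/(2371829 + 516216) = ((-1238857 + 321106) + 4860052)/2888045 = (-917751 + 4860052)*(1/2888045) = 3942301*(1/2888045) = 3942301/2888045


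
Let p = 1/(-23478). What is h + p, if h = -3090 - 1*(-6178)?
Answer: 72500063/23478 ≈ 3088.0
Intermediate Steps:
h = 3088 (h = -3090 + 6178 = 3088)
p = -1/23478 ≈ -4.2593e-5
h + p = 3088 - 1/23478 = 72500063/23478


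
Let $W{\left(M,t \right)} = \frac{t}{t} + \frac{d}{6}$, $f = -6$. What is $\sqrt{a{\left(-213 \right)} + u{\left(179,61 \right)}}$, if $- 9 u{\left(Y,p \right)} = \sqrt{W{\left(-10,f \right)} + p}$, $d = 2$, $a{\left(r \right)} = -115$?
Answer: $\frac{\sqrt{-9315 - 3 \sqrt{561}}}{9} \approx 10.765 i$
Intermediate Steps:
$W{\left(M,t \right)} = \frac{4}{3}$ ($W{\left(M,t \right)} = \frac{t}{t} + \frac{2}{6} = 1 + 2 \cdot \frac{1}{6} = 1 + \frac{1}{3} = \frac{4}{3}$)
$u{\left(Y,p \right)} = - \frac{\sqrt{\frac{4}{3} + p}}{9}$
$\sqrt{a{\left(-213 \right)} + u{\left(179,61 \right)}} = \sqrt{-115 - \frac{\sqrt{12 + 9 \cdot 61}}{27}} = \sqrt{-115 - \frac{\sqrt{12 + 549}}{27}} = \sqrt{-115 - \frac{\sqrt{561}}{27}}$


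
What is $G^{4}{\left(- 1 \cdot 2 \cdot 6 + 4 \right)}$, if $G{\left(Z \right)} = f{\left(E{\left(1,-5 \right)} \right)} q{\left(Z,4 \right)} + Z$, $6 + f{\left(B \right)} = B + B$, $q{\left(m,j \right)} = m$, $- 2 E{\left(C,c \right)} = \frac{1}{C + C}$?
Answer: $3748096$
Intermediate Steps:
$E{\left(C,c \right)} = - \frac{1}{4 C}$ ($E{\left(C,c \right)} = - \frac{1}{2 \left(C + C\right)} = - \frac{1}{2 \cdot 2 C} = - \frac{\frac{1}{2} \frac{1}{C}}{2} = - \frac{1}{4 C}$)
$f{\left(B \right)} = -6 + 2 B$ ($f{\left(B \right)} = -6 + \left(B + B\right) = -6 + 2 B$)
$G{\left(Z \right)} = - \frac{11 Z}{2}$ ($G{\left(Z \right)} = \left(-6 + 2 \left(- \frac{1}{4 \cdot 1}\right)\right) Z + Z = \left(-6 + 2 \left(\left(- \frac{1}{4}\right) 1\right)\right) Z + Z = \left(-6 + 2 \left(- \frac{1}{4}\right)\right) Z + Z = \left(-6 - \frac{1}{2}\right) Z + Z = - \frac{13 Z}{2} + Z = - \frac{11 Z}{2}$)
$G^{4}{\left(- 1 \cdot 2 \cdot 6 + 4 \right)} = \left(- \frac{11 \left(- 1 \cdot 2 \cdot 6 + 4\right)}{2}\right)^{4} = \left(- \frac{11 \left(- 2 \cdot 6 + 4\right)}{2}\right)^{4} = \left(- \frac{11 \left(\left(-1\right) 12 + 4\right)}{2}\right)^{4} = \left(- \frac{11 \left(-12 + 4\right)}{2}\right)^{4} = \left(\left(- \frac{11}{2}\right) \left(-8\right)\right)^{4} = 44^{4} = 3748096$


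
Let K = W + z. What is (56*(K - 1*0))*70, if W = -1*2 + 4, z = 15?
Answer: 66640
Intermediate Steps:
W = 2 (W = -2 + 4 = 2)
K = 17 (K = 2 + 15 = 17)
(56*(K - 1*0))*70 = (56*(17 - 1*0))*70 = (56*(17 + 0))*70 = (56*17)*70 = 952*70 = 66640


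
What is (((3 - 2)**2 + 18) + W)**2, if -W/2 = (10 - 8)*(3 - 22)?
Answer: 9025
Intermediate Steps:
W = 76 (W = -2*(10 - 8)*(3 - 22) = -4*(-19) = -2*(-38) = 76)
(((3 - 2)**2 + 18) + W)**2 = (((3 - 2)**2 + 18) + 76)**2 = ((1**2 + 18) + 76)**2 = ((1 + 18) + 76)**2 = (19 + 76)**2 = 95**2 = 9025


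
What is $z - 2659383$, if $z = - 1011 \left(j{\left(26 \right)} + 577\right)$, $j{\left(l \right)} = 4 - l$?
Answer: $-3220488$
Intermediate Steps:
$z = -561105$ ($z = - 1011 \left(\left(4 - 26\right) + 577\right) = - 1011 \left(-22 + 577\right) = \left(-1011\right) 555 = -561105$)
$z - 2659383 = -561105 - 2659383 = -3220488$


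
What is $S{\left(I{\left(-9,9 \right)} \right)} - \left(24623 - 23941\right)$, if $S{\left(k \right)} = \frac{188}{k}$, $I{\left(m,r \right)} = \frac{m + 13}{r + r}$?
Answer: $164$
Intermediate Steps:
$I{\left(m,r \right)} = \frac{13 + m}{2 r}$
$S{\left(I{\left(-9,9 \right)} \right)} - \left(24623 - 23941\right) = \frac{188}{\frac{1}{2} \cdot \frac{1}{9} \left(13 - 9\right)} - \left(24623 - 23941\right) = \frac{188}{\frac{1}{2} \cdot \frac{1}{9} \cdot 4} - \left(24623 - 23941\right) = \frac{188}{\frac{2}{9}} - 682 = 188 \cdot \frac{9}{2} - 682 = 846 - 682 = 164$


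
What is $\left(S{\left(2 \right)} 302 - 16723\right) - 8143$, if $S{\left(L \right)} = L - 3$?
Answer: $-25168$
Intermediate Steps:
$S{\left(L \right)} = -3 + L$
$\left(S{\left(2 \right)} 302 - 16723\right) - 8143 = \left(\left(-3 + 2\right) 302 - 16723\right) - 8143 = \left(\left(-1\right) 302 - 16723\right) - 8143 = \left(-302 - 16723\right) - 8143 = -17025 - 8143 = -25168$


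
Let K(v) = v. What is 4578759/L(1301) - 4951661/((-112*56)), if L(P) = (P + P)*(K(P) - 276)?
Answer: 6617522723249/8363868800 ≈ 791.20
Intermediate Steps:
L(P) = 2*P*(-276 + P) (L(P) = (P + P)*(P - 276) = (2*P)*(-276 + P) = 2*P*(-276 + P))
4578759/L(1301) - 4951661/((-112*56)) = 4578759/((2*1301*(-276 + 1301))) - 4951661/((-112*56)) = 4578759/((2*1301*1025)) - 4951661/(-6272) = 4578759/2667050 - 4951661*(-1/6272) = 4578759*(1/2667050) + 4951661/6272 = 4578759/2667050 + 4951661/6272 = 6617522723249/8363868800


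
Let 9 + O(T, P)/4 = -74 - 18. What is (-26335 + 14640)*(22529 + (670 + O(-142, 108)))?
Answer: -266587525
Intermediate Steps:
O(T, P) = -404 (O(T, P) = -36 + 4*(-74 - 18) = -36 + 4*(-92) = -36 - 368 = -404)
(-26335 + 14640)*(22529 + (670 + O(-142, 108))) = (-26335 + 14640)*(22529 + (670 - 404)) = -11695*(22529 + 266) = -11695*22795 = -266587525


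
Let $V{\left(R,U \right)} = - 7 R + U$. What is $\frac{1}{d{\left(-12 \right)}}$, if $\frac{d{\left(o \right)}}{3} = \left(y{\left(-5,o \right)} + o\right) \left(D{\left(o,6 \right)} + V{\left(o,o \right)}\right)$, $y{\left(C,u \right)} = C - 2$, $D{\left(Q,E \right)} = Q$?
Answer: $- \frac{1}{3420} \approx -0.0002924$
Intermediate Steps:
$V{\left(R,U \right)} = U - 7 R$
$y{\left(C,u \right)} = -2 + C$
$d{\left(o \right)} = - 15 o \left(-7 + o\right)$ ($d{\left(o \right)} = 3 \left(\left(-2 - 5\right) + o\right) \left(o + \left(o - 7 o\right)\right) = 3 \left(-7 + o\right) \left(o - 6 o\right) = 3 \left(-7 + o\right) \left(- 5 o\right) = 3 \left(- 5 o \left(-7 + o\right)\right) = - 15 o \left(-7 + o\right)$)
$\frac{1}{d{\left(-12 \right)}} = \frac{1}{15 \left(-12\right) \left(7 - -12\right)} = \frac{1}{15 \left(-12\right) \left(7 + 12\right)} = \frac{1}{15 \left(-12\right) 19} = \frac{1}{-3420} = - \frac{1}{3420}$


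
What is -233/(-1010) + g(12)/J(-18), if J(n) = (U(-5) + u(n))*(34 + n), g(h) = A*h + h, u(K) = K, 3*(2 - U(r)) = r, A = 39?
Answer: -80881/43430 ≈ -1.8623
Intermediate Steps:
U(r) = 2 - r/3
g(h) = 40*h (g(h) = 39*h + h = 40*h)
J(n) = (34 + n)*(11/3 + n) (J(n) = ((2 - ⅓*(-5)) + n)*(34 + n) = ((2 + 5/3) + n)*(34 + n) = (11/3 + n)*(34 + n) = (34 + n)*(11/3 + n))
-233/(-1010) + g(12)/J(-18) = -233/(-1010) + (40*12)/(374/3 + (-18)² + (113/3)*(-18)) = -233*(-1/1010) + 480/(374/3 + 324 - 678) = 233/1010 + 480/(-688/3) = 233/1010 + 480*(-3/688) = 233/1010 - 90/43 = -80881/43430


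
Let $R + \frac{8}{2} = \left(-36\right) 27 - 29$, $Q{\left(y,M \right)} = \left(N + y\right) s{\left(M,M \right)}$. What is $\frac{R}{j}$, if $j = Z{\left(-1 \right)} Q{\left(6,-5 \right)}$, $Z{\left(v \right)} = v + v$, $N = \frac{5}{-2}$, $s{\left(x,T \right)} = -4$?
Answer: $- \frac{1005}{28} \approx -35.893$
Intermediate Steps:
$N = - \frac{5}{2}$ ($N = 5 \left(- \frac{1}{2}\right) = - \frac{5}{2} \approx -2.5$)
$Z{\left(v \right)} = 2 v$
$Q{\left(y,M \right)} = 10 - 4 y$ ($Q{\left(y,M \right)} = \left(- \frac{5}{2} + y\right) \left(-4\right) = 10 - 4 y$)
$R = -1005$ ($R = -4 - 1001 = -1005$)
$j = 28$ ($j = 2 \left(-1\right) \left(10 - 24\right) = - 2 \left(10 - 24\right) = \left(-2\right) \left(-14\right) = 28$)
$\frac{R}{j} = - \frac{1005}{28}$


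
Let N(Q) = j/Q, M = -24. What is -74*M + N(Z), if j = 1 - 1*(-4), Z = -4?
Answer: 7099/4 ≈ 1774.8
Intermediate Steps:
j = 5 (j = 1 + 4 = 5)
N(Q) = 5/Q
-74*M + N(Z) = -74*(-24) + 5/(-4) = 1776 + 5*(-¼) = 1776 - 5/4 = 7099/4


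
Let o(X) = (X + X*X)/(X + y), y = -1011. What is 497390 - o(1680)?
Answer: 109976610/223 ≈ 4.9317e+5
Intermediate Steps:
o(X) = (X + X²)/(-1011 + X) (o(X) = (X + X*X)/(X - 1011) = (X + X²)/(-1011 + X))
497390 - o(1680) = 497390 - 1680*(1 + 1680)/(-1011 + 1680) = 497390 - 1680*1681/669 = 497390 - 1*941360/223 = 497390 - 941360/223 = 109976610/223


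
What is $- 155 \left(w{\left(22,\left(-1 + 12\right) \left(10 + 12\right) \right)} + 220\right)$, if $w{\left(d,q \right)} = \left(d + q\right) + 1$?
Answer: $-75175$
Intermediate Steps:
$w{\left(d,q \right)} = 1 + d + q$
$- 155 \left(w{\left(22,\left(-1 + 12\right) \left(10 + 12\right) \right)} + 220\right) = - 155 \left(\left(1 + 22 + \left(-1 + 12\right) \left(10 + 12\right)\right) + 220\right) = - 155 \left(\left(1 + 22 + 11 \cdot 22\right) + 220\right) = - 155 \left(\left(1 + 22 + 242\right) + 220\right) = - 155 \left(265 + 220\right) = \left(-155\right) 485 = -75175$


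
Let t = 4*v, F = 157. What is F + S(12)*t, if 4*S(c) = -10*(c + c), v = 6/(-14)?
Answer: 1819/7 ≈ 259.86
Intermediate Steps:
v = -3/7 (v = 6*(-1/14) = -3/7 ≈ -0.42857)
t = -12/7 (t = 4*(-3/7) = -12/7 ≈ -1.7143)
S(c) = -5*c (S(c) = (-10*(c + c))/4 = (-20*c)/4 = -5*c)
F + S(12)*t = 157 - 5*12*(-12/7) = 157 - 60*(-12/7) = 157 + 720/7 = 1819/7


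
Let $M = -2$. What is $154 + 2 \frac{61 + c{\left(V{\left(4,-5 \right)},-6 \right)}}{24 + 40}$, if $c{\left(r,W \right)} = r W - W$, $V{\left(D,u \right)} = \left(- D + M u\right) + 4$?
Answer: $\frac{4935}{32} \approx 154.22$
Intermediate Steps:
$V{\left(D,u \right)} = 4 - D - 2 u$ ($V{\left(D,u \right)} = \left(- D - 2 u\right) + 4 = 4 - D - 2 u$)
$c{\left(r,W \right)} = - W + W r$ ($c{\left(r,W \right)} = W r - W = - W + W r$)
$154 + 2 \frac{61 + c{\left(V{\left(4,-5 \right)},-6 \right)}}{24 + 40} = 154 + 2 \frac{61 - 6 \left(-1 - -10\right)}{24 + 40} = 154 + 2 \frac{61 - 6 \left(-1 + \left(4 - 4 + 10\right)\right)}{64} = 154 + 2 \left(61 - 6 \left(-1 + 10\right)\right) \frac{1}{64} = 154 + 2 \left(61 - 54\right) \frac{1}{64} = 154 + 2 \cdot 7 \cdot \frac{1}{64} = 154 + 2 \cdot \frac{7}{64} = 154 + \frac{7}{32} = \frac{4935}{32}$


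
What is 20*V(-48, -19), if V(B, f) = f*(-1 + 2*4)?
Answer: -2660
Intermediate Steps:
V(B, f) = 7*f (V(B, f) = f*(-1 + 8) = f*7 = 7*f)
20*V(-48, -19) = 20*(7*(-19)) = 20*(-133) = -2660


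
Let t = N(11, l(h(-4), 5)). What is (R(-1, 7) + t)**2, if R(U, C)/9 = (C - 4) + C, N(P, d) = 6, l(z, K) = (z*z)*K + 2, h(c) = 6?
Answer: 9216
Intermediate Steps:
l(z, K) = 2 + K*z**2 (l(z, K) = z**2*K + 2 = K*z**2 + 2 = 2 + K*z**2)
R(U, C) = -36 + 18*C (R(U, C) = 9*((C - 4) + C) = 9*((-4 + C) + C) = 9*(-4 + 2*C) = -36 + 18*C)
t = 6
(R(-1, 7) + t)**2 = ((-36 + 18*7) + 6)**2 = ((-36 + 126) + 6)**2 = (90 + 6)**2 = 96**2 = 9216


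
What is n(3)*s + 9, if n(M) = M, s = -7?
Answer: -12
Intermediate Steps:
n(3)*s + 9 = 3*(-7) + 9 = -21 + 9 = -12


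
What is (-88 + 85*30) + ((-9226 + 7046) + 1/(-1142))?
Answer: 322043/1142 ≈ 282.00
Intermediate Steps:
(-88 + 85*30) + ((-9226 + 7046) + 1/(-1142)) = (-88 + 2550) + (-2180 - 1/1142) = 2462 - 2489561/1142 = 322043/1142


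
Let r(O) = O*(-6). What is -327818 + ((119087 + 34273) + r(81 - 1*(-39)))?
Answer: -175178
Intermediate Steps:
r(O) = -6*O
-327818 + ((119087 + 34273) + r(81 - 1*(-39))) = -327818 + ((119087 + 34273) - 6*(81 - 1*(-39))) = -327818 + (153360 - 6*(81 + 39)) = -327818 + (153360 - 6*120) = -327818 + (153360 - 720) = -327818 + 152640 = -175178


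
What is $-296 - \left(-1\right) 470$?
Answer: $174$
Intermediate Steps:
$-296 - \left(-1\right) 470 = -296 - -470 = -296 + 470 = 174$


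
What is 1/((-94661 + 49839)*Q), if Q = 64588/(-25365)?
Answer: 25365/2894963336 ≈ 8.7618e-6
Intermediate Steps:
Q = -64588/25365 (Q = 64588*(-1/25365) = -64588/25365 ≈ -2.5463)
1/((-94661 + 49839)*Q) = 1/((-94661 + 49839)*(-64588/25365)) = -25365/64588/(-44822) = -1/44822*(-25365/64588) = 25365/2894963336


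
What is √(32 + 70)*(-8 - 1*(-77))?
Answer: 69*√102 ≈ 696.87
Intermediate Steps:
√(32 + 70)*(-8 - 1*(-77)) = √102*(-8 + 77) = √102*69 = 69*√102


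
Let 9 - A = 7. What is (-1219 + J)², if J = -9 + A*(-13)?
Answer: 1572516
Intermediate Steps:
A = 2 (A = 9 - 1*7 = 9 - 7 = 2)
J = -35 (J = -9 + 2*(-13) = -9 - 26 = -35)
(-1219 + J)² = (-1219 - 35)² = (-1254)² = 1572516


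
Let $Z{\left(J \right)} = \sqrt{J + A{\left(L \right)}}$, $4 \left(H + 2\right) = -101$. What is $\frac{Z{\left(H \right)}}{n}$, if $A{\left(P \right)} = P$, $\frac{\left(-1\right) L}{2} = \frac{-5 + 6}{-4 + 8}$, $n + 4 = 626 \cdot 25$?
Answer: $\frac{i \sqrt{111}}{31292} \approx 0.00033669 i$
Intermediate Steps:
$H = - \frac{109}{4}$ ($H = -2 + \frac{1}{4} \left(-101\right) = -2 - \frac{101}{4} = - \frac{109}{4} \approx -27.25$)
$n = 15646$ ($n = -4 + 626 \cdot 25 = -4 + 15650 = 15646$)
$L = - \frac{1}{2}$ ($L = - 2 \frac{-5 + 6}{-4 + 8} = - 2 \cdot 1 \cdot \frac{1}{4} = \left(-2\right) \frac{1}{4} = - \frac{1}{2} \approx -0.5$)
$Z{\left(J \right)} = \sqrt{- \frac{1}{2} + J}$ ($Z{\left(J \right)} = \sqrt{J - \frac{1}{2}} = \sqrt{- \frac{1}{2} + J}$)
$\frac{Z{\left(H \right)}}{n} = \frac{\frac{1}{2} \sqrt{-2 + 4 \left(- \frac{109}{4}\right)}}{15646} = \frac{\sqrt{-2 - 109}}{2} \cdot \frac{1}{15646} = \frac{\sqrt{-111}}{2} \cdot \frac{1}{15646} = \frac{i \sqrt{111}}{2} \cdot \frac{1}{15646} = \frac{i \sqrt{111}}{31292}$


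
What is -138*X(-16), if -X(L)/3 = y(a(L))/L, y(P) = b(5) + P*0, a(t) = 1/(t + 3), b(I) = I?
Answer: -1035/8 ≈ -129.38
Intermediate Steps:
a(t) = 1/(3 + t)
y(P) = 5 (y(P) = 5 + P*0 = 5 + 0 = 5)
X(L) = -15/L
-138*X(-16) = -(-2070)/(-16) = -(-2070)*(-1)/16 = -138*15/16 = -1035/8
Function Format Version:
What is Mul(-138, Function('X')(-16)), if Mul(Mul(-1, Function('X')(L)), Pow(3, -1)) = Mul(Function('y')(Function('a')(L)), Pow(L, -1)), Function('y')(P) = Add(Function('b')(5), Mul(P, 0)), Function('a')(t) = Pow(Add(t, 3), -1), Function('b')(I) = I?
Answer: Rational(-1035, 8) ≈ -129.38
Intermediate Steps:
Function('a')(t) = Pow(Add(3, t), -1)
Function('y')(P) = 5 (Function('y')(P) = Add(5, Mul(P, 0)) = Add(5, 0) = 5)
Function('X')(L) = Mul(-15, Pow(L, -1)) (Function('X')(L) = Mul(-3, Mul(5, Pow(L, -1))) = Mul(-15, Pow(L, -1)))
Mul(-138, Function('X')(-16)) = Mul(-138, Mul(-15, Pow(-16, -1))) = Mul(-138, Mul(-15, Rational(-1, 16))) = Mul(-138, Rational(15, 16)) = Rational(-1035, 8)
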